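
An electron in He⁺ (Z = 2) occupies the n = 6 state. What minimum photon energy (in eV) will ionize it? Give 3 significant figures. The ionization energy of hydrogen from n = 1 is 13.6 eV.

E_n = −13.6 Z²/n² = −54.40/n² eV for Z = 2.
E_6 = −54.40/36 = −1.51 eV, so ionization (to E = 0) requires 1.51 eV.

1.51 eV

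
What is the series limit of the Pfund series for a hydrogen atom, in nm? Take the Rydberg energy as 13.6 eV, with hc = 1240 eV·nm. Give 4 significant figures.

2279 nm

The Pfund series has lower level n_f = 5; the series limit corresponds to n_i → ∞.
ΔE_max = 13.6 × 1 / 5² = 0.5440 eV.
λ_min = 1240 / 0.5440 = 2279 nm.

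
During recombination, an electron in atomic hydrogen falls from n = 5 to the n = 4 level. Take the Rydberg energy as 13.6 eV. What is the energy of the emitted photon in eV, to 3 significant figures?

0.306 eV

E_5 = −13.60/25 = −0.5440 eV and E_4 = −13.60/16 = −0.8500 eV.
The photon energy is |E_5 − E_4| = 0.306 eV.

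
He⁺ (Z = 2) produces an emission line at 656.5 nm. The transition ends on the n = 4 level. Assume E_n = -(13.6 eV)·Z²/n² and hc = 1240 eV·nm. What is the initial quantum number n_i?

n_i = 6

The photon energy is ΔE = hc/λ = 1240 / 656.5 = 1.889 eV.
With Z = 2, ΔE = 54.40 × (1/n_f² − 1/n_i²), so 1/n_f² − 1/n_i² = 0.03472.
With n_f = 4: 1/n_i² = 1/16 − 0.03472 = 0.02778, so n_i ≈ 6.00.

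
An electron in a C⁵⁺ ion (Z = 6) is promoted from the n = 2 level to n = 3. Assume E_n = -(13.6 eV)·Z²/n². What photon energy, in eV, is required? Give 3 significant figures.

The Bohr energies scale as Z², so for Z = 6: E_n = −489.6/n² eV.
E_3 = −489.6/9 = −54.40 eV and E_2 = −489.6/4 = −122.4 eV.
The photon energy is |E_3 − E_2| = 68.0 eV.

68.0 eV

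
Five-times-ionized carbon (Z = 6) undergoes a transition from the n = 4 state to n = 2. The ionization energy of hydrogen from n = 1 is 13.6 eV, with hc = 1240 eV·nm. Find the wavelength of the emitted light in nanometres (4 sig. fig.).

13.51 nm

For Z = 6 the level energies scale as Z², so the effective Rydberg energy is 13.6 × 36 = 489.6 eV.
ΔE = 489.6 × (1/2² − 1/4²) = 489.6 × 0.1875 = 91.80 eV.
λ = hc/ΔE = 1240 / 91.80 = 13.51 nm.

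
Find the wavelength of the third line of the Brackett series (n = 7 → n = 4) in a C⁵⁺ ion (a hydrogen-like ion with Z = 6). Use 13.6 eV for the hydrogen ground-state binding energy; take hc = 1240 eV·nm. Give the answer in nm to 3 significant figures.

The Brackett series terminates on n_f = 4; the third line has n_i = 4+3 = 7.
ΔE = 489.6 × (1/4² − 1/7²) = 20.61 eV.
λ = 1240 / 20.61 = 60.2 nm.

60.2 nm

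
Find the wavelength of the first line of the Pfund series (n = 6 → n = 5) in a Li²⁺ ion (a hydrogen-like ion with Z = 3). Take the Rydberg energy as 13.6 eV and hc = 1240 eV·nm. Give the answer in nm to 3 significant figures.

829 nm

The Pfund series terminates on n_f = 5; the first line has n_i = 5+1 = 6.
ΔE = 122.4 × (1/5² − 1/6²) = 1.496 eV.
λ = 1240 / 1.496 = 829 nm.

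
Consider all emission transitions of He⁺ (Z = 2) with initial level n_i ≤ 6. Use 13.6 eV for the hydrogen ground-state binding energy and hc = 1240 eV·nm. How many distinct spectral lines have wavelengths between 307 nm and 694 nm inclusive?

3

Enumerate all n_i → n_f pairs with 1 ≤ n_f < n_i ≤ 6 and compute λ = 1240 / [13.6·4·(1/n_f² − 1/n_i²)].
Lines falling in [307, 694] nm: 5→3 (320.5 nm), 4→3 (468.9 nm), 6→4 (656.5 nm).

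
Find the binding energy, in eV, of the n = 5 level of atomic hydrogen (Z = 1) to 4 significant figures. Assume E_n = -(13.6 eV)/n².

0.5440 eV

E_5 = −13.60/25 = −0.5440 eV, so ionization (to E = 0) requires 0.5440 eV.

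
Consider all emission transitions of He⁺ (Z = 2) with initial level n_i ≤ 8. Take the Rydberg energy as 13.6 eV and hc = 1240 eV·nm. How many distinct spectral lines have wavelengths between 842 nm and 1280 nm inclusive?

Enumerate all n_i → n_f pairs with 1 ≤ n_f < n_i ≤ 8 and compute λ = 1240 / [13.6·4·(1/n_f² − 1/n_i²)].
Lines falling in [842, 1280] nm: 8→5 (935.1 nm), 5→4 (1013 nm), 7→5 (1163 nm).

3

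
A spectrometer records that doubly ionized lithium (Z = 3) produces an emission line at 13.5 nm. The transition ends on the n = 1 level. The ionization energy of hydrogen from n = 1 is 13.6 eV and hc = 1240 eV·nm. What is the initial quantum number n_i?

The photon energy is ΔE = hc/λ = 1240 / 13.5 = 91.85 eV.
With Z = 3, ΔE = 122.4 × (1/n_f² − 1/n_i²), so 1/n_f² − 1/n_i² = 0.7504.
With n_f = 1: 1/n_i² = 1/1 − 0.7504 = 0.2496, so n_i ≈ 2.00.

n_i = 2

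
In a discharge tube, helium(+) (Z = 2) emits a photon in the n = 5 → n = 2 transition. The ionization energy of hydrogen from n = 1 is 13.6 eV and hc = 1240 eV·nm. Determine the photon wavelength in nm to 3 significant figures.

109 nm

For Z = 2 the level energies scale as Z², so the effective Rydberg energy is 13.6 × 4 = 54.40 eV.
ΔE = 54.40 × (1/2² − 1/5²) = 54.40 × 0.2100 = 11.42 eV.
λ = hc/ΔE = 1240 / 11.42 = 109 nm.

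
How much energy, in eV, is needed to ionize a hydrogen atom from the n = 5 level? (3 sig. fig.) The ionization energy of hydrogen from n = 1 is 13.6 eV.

E_5 = −13.60/25 = −0.544 eV, so ionization (to E = 0) requires 0.544 eV.

0.544 eV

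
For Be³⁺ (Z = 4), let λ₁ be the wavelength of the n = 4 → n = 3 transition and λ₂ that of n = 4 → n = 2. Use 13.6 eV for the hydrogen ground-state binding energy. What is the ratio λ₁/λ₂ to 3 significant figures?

λ ∝ 1/ΔE ∝ 1/(1/n_f² − 1/n_i²), and the Z² and hc factors cancel in the ratio.
λ₁/λ₂ = (1/2² − 1/4²)/(1/3² − 1/4²) = 0.1875/0.04861 = 3.86.

3.86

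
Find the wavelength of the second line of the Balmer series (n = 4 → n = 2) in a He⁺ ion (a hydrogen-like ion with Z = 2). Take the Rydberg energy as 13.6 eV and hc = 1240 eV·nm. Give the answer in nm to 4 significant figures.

121.6 nm

The Balmer series terminates on n_f = 2; the second line has n_i = 2+2 = 4.
ΔE = 54.40 × (1/2² − 1/4²) = 10.20 eV.
λ = 1240 / 10.20 = 121.6 nm.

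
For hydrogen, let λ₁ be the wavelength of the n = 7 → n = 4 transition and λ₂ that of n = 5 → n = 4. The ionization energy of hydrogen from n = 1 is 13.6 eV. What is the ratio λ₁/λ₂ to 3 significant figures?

λ ∝ 1/ΔE ∝ 1/(1/n_f² − 1/n_i²), and the Z² and hc factors cancel in the ratio.
λ₁/λ₂ = (1/4² − 1/5²)/(1/4² − 1/7²) = 0.02250/0.04209 = 0.535.

0.535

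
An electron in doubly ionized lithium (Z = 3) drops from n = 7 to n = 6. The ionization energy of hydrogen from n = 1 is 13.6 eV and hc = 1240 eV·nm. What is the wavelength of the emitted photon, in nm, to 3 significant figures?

For Z = 3 the level energies scale as Z², so the effective Rydberg energy is 13.6 × 9 = 122.4 eV.
ΔE = 122.4 × (1/6² − 1/7²) = 122.4 × 0.007370 = 0.9020 eV.
λ = hc/ΔE = 1240 / 0.9020 = 1370 nm.

1370 nm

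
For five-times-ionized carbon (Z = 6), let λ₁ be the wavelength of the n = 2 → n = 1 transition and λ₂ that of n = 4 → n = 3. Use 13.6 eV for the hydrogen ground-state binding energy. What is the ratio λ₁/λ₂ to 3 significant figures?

λ ∝ 1/ΔE ∝ 1/(1/n_f² − 1/n_i²), and the Z² and hc factors cancel in the ratio.
λ₁/λ₂ = (1/3² − 1/4²)/(1/1² − 1/2²) = 0.04861/0.7500 = 0.0648.

0.0648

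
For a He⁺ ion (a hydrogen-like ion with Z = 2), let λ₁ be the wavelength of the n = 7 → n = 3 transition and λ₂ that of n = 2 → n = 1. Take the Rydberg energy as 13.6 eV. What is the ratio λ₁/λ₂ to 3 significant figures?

8.27

λ ∝ 1/ΔE ∝ 1/(1/n_f² − 1/n_i²), and the Z² and hc factors cancel in the ratio.
λ₁/λ₂ = (1/1² − 1/2²)/(1/3² − 1/7²) = 0.7500/0.09070 = 8.27.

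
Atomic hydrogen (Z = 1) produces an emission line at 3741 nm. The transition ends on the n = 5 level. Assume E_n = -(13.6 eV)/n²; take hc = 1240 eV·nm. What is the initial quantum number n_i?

The photon energy is ΔE = hc/λ = 1240 / 3741 = 0.3315 eV.
With Z = 1, ΔE = 13.60 × (1/n_f² − 1/n_i²), so 1/n_f² − 1/n_i² = 0.02437.
With n_f = 5: 1/n_i² = 1/25 − 0.02437 = 0.01563, so n_i ≈ 8.00.

n_i = 8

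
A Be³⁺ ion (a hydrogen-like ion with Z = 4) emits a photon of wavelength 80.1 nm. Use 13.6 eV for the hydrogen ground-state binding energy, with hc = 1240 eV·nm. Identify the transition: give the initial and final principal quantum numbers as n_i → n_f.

n_i = 5, n_f = 3

The photon energy is ΔE = hc/λ = 1240 / 80.1 = 15.48 eV.
With Z = 4, ΔE = 217.6 × (1/n_f² − 1/n_i²), so 1/n_f² − 1/n_i² = 0.07114.
Trying n_f = 3 gives 1/n_i² = 0.03997, i.e. n_i ≈ 5; this pair matches.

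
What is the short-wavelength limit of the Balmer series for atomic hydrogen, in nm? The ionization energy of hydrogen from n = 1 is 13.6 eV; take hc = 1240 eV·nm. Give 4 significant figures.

364.7 nm

The Balmer series has lower level n_f = 2; the series limit corresponds to n_i → ∞.
ΔE_max = 13.6 × 1 / 2² = 3.400 eV.
λ_min = 1240 / 3.400 = 364.7 nm.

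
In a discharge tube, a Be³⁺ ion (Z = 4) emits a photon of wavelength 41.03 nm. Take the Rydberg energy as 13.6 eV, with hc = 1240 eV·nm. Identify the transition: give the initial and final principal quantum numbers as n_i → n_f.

The photon energy is ΔE = hc/λ = 1240 / 41.03 = 30.22 eV.
With Z = 4, ΔE = 217.6 × (1/n_f² − 1/n_i²), so 1/n_f² − 1/n_i² = 0.1389.
Trying n_f = 2 gives 1/n_i² = 0.1111, i.e. n_i ≈ 3; this pair matches.

n_i = 3, n_f = 2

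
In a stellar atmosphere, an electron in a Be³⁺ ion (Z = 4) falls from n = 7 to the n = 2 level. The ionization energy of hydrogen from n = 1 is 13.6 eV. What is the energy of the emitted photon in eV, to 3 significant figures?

The Bohr energies scale as Z², so for Z = 4: E_n = −217.6/n² eV.
E_7 = −217.6/49 = −4.441 eV and E_2 = −217.6/4 = −54.40 eV.
The photon energy is |E_7 − E_2| = 50.0 eV.

50.0 eV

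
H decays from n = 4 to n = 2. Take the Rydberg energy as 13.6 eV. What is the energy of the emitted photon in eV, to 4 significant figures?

2.550 eV

E_4 = −13.60/16 = −0.8500 eV and E_2 = −13.60/4 = −3.400 eV.
The photon energy is |E_4 − E_2| = 2.550 eV.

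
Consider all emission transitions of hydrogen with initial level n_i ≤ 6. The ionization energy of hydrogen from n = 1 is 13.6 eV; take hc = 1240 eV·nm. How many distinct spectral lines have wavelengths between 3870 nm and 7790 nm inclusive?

2

Enumerate all n_i → n_f pairs with 1 ≤ n_f < n_i ≤ 6 and compute λ = 1240 / [13.6·1·(1/n_f² − 1/n_i²)].
Lines falling in [3870, 7790] nm: 5→4 (4052 nm), 6→5 (7460 nm).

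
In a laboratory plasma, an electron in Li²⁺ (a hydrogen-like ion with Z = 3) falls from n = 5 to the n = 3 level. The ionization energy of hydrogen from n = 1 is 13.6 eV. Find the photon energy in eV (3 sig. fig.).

8.70 eV

The Bohr energies scale as Z², so for Z = 3: E_n = −122.4/n² eV.
E_5 = −122.4/25 = −4.896 eV and E_3 = −122.4/9 = −13.60 eV.
The photon energy is |E_5 − E_3| = 8.70 eV.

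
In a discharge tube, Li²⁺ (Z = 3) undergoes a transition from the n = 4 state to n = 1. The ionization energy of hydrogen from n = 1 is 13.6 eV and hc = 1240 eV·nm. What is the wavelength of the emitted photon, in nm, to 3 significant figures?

For Z = 3 the level energies scale as Z², so the effective Rydberg energy is 13.6 × 9 = 122.4 eV.
ΔE = 122.4 × (1/1² − 1/4²) = 122.4 × 0.9375 = 114.8 eV.
λ = hc/ΔE = 1240 / 114.8 = 10.8 nm.

10.8 nm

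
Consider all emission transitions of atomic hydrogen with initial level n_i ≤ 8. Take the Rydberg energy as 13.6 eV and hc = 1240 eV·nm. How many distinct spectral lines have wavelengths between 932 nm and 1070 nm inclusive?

Enumerate all n_i → n_f pairs with 1 ≤ n_f < n_i ≤ 8 and compute λ = 1240 / [13.6·1·(1/n_f² − 1/n_i²)].
Lines falling in [932, 1070] nm: 8→3 (954.9 nm), 7→3 (1005 nm).

2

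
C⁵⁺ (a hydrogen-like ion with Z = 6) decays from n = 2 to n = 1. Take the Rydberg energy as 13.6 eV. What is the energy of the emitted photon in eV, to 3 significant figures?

367 eV

The Bohr energies scale as Z², so for Z = 6: E_n = −489.6/n² eV.
E_2 = −489.6/4 = −122.4 eV and E_1 = −489.6/1 = −489.6 eV.
The photon energy is |E_2 − E_1| = 367 eV.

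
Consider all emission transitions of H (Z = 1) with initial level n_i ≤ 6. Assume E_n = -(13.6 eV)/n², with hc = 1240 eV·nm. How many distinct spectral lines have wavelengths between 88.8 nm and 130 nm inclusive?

5

Enumerate all n_i → n_f pairs with 1 ≤ n_f < n_i ≤ 6 and compute λ = 1240 / [13.6·1·(1/n_f² − 1/n_i²)].
Lines falling in [88.8, 130] nm: 6→1 (93.78 nm), 5→1 (94.98 nm), 4→1 (97.25 nm), 3→1 (102.6 nm), 2→1 (121.6 nm).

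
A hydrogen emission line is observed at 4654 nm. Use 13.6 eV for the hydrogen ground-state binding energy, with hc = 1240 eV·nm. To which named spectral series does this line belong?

ΔE = 1240/4654 = 0.2664 eV.
This matches 13.6 × (1/5² − 1/7²), so n_f = 5: the Pfund series.

Pfund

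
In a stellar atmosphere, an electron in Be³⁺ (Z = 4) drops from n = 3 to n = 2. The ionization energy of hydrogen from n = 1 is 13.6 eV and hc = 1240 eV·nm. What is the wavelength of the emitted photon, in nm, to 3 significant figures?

For Z = 4 the level energies scale as Z², so the effective Rydberg energy is 13.6 × 16 = 217.6 eV.
ΔE = 217.6 × (1/2² − 1/3²) = 217.6 × 0.1389 = 30.22 eV.
λ = hc/ΔE = 1240 / 30.22 = 41.0 nm.

41.0 nm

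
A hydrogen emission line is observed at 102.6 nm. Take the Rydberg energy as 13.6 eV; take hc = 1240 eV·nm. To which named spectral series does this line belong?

ΔE = 1240/102.6 = 12.09 eV.
This matches 13.6 × (1/1² − 1/3²), so n_f = 1: the Lyman series.

Lyman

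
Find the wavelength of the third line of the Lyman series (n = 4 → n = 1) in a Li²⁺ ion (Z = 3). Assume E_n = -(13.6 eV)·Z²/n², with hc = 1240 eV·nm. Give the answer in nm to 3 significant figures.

The Lyman series terminates on n_f = 1; the third line has n_i = 1+3 = 4.
ΔE = 122.4 × (1/1² − 1/4²) = 114.8 eV.
λ = 1240 / 114.8 = 10.8 nm.

10.8 nm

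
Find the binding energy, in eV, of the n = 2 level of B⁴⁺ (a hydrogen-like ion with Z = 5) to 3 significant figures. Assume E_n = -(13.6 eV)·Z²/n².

85.0 eV

E_n = −13.6 Z²/n² = −340.0/n² eV for Z = 5.
E_2 = −340.0/4 = −85.0 eV, so ionization (to E = 0) requires 85.0 eV.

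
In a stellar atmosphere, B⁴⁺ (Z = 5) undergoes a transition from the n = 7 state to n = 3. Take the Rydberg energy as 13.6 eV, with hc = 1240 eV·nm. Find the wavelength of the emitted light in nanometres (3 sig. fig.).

40.2 nm

For Z = 5 the level energies scale as Z², so the effective Rydberg energy is 13.6 × 25 = 340.0 eV.
ΔE = 340.0 × (1/3² − 1/7²) = 340.0 × 0.09070 = 30.84 eV.
λ = hc/ΔE = 1240 / 30.84 = 40.2 nm.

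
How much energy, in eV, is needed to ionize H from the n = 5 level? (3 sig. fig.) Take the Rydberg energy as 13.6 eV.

0.544 eV

E_5 = −13.60/25 = −0.544 eV, so ionization (to E = 0) requires 0.544 eV.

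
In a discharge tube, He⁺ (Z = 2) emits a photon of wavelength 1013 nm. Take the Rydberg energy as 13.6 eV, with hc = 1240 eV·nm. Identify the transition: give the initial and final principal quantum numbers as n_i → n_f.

n_i = 5, n_f = 4

The photon energy is ΔE = hc/λ = 1240 / 1013 = 1.224 eV.
With Z = 2, ΔE = 54.40 × (1/n_f² − 1/n_i²), so 1/n_f² − 1/n_i² = 0.02250.
Trying n_f = 4 gives 1/n_i² = 0.04000, i.e. n_i ≈ 5; this pair matches.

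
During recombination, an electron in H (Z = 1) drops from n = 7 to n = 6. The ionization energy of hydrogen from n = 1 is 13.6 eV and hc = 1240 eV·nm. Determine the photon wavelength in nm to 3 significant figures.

12400 nm

ΔE = 13.60 × (1/6² − 1/7²) = 13.60 × 0.007370 = 0.1002 eV.
λ = hc/ΔE = 1240 / 0.1002 = 12400 nm.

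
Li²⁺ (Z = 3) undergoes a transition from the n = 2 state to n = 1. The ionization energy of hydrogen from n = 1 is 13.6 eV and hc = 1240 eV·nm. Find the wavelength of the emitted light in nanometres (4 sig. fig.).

For Z = 3 the level energies scale as Z², so the effective Rydberg energy is 13.6 × 9 = 122.4 eV.
ΔE = 122.4 × (1/1² − 1/2²) = 122.4 × 0.7500 = 91.80 eV.
λ = hc/ΔE = 1240 / 91.80 = 13.51 nm.

13.51 nm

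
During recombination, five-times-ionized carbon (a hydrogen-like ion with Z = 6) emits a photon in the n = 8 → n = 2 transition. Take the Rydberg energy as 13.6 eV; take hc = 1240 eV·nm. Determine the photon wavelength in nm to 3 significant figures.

For Z = 6 the level energies scale as Z², so the effective Rydberg energy is 13.6 × 36 = 489.6 eV.
ΔE = 489.6 × (1/2² − 1/8²) = 489.6 × 0.2344 = 114.8 eV.
λ = hc/ΔE = 1240 / 114.8 = 10.8 nm.

10.8 nm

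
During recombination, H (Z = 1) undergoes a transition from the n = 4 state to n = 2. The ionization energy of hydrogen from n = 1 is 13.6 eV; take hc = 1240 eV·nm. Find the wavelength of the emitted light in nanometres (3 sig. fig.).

486 nm

ΔE = 13.60 × (1/2² − 1/4²) = 13.60 × 0.1875 = 2.550 eV.
λ = hc/ΔE = 1240 / 2.550 = 486 nm.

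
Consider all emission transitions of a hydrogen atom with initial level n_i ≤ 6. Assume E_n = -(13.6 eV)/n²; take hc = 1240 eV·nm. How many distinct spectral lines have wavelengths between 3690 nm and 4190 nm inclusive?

Enumerate all n_i → n_f pairs with 1 ≤ n_f < n_i ≤ 6 and compute λ = 1240 / [13.6·1·(1/n_f² − 1/n_i²)].
Lines falling in [3690, 4190] nm: 5→4 (4052 nm).

1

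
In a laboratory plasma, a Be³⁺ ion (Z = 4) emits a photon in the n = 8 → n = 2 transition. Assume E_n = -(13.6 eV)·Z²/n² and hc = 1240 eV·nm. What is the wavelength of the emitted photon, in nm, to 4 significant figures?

24.31 nm

For Z = 4 the level energies scale as Z², so the effective Rydberg energy is 13.6 × 16 = 217.6 eV.
ΔE = 217.6 × (1/2² − 1/8²) = 217.6 × 0.2344 = 51.00 eV.
λ = hc/ΔE = 1240 / 51.00 = 24.31 nm.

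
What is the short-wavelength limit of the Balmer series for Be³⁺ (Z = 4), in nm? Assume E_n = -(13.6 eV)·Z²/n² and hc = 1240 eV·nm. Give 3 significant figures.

The Balmer series has lower level n_f = 2; the series limit corresponds to n_i → ∞.
ΔE_max = 13.6 × 16 / 2² = 54.40 eV.
λ_min = 1240 / 54.40 = 22.8 nm.

22.8 nm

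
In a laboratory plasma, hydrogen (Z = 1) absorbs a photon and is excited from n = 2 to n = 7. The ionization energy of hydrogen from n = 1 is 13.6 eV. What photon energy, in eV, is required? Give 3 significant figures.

3.12 eV

E_7 = −13.60/49 = −0.2776 eV and E_2 = −13.60/4 = −3.400 eV.
The photon energy is |E_7 − E_2| = 3.12 eV.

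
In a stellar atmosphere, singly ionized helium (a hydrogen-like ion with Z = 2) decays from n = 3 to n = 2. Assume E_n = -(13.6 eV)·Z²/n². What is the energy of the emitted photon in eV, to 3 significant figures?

7.56 eV

The Bohr energies scale as Z², so for Z = 2: E_n = −54.40/n² eV.
E_3 = −54.40/9 = −6.044 eV and E_2 = −54.40/4 = −13.60 eV.
The photon energy is |E_3 − E_2| = 7.56 eV.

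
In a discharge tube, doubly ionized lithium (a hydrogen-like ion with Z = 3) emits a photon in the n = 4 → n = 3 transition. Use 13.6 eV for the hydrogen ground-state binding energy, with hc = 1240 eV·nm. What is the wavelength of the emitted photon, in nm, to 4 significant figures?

208.4 nm

For Z = 3 the level energies scale as Z², so the effective Rydberg energy is 13.6 × 9 = 122.4 eV.
ΔE = 122.4 × (1/3² − 1/4²) = 122.4 × 0.04861 = 5.950 eV.
λ = hc/ΔE = 1240 / 5.950 = 208.4 nm.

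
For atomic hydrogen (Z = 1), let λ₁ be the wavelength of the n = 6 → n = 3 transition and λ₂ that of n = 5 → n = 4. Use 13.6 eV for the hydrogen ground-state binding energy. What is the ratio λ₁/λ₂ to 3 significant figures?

λ ∝ 1/ΔE ∝ 1/(1/n_f² − 1/n_i²), and the Z² and hc factors cancel in the ratio.
λ₁/λ₂ = (1/4² − 1/5²)/(1/3² − 1/6²) = 0.02250/0.08333 = 0.270.

0.270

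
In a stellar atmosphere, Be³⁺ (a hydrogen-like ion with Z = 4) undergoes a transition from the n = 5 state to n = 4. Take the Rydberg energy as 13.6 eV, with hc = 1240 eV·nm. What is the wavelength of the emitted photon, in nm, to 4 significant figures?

253.3 nm

For Z = 4 the level energies scale as Z², so the effective Rydberg energy is 13.6 × 16 = 217.6 eV.
ΔE = 217.6 × (1/4² − 1/5²) = 217.6 × 0.02250 = 4.896 eV.
λ = hc/ΔE = 1240 / 4.896 = 253.3 nm.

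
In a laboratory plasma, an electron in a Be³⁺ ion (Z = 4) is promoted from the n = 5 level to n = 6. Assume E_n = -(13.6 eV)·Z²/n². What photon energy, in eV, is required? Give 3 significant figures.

The Bohr energies scale as Z², so for Z = 4: E_n = −217.6/n² eV.
E_6 = −217.6/36 = −6.044 eV and E_5 = −217.6/25 = −8.704 eV.
The photon energy is |E_6 − E_5| = 2.66 eV.

2.66 eV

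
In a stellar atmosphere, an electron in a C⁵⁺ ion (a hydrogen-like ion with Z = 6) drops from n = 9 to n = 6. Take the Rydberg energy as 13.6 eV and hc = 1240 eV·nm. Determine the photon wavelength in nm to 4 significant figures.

164.1 nm

For Z = 6 the level energies scale as Z², so the effective Rydberg energy is 13.6 × 36 = 489.6 eV.
ΔE = 489.6 × (1/6² − 1/9²) = 489.6 × 0.01543 = 7.556 eV.
λ = hc/ΔE = 1240 / 7.556 = 164.1 nm.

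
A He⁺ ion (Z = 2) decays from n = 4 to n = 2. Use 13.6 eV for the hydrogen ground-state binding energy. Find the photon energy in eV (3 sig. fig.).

10.2 eV

The Bohr energies scale as Z², so for Z = 2: E_n = −54.40/n² eV.
E_4 = −54.40/16 = −3.400 eV and E_2 = −54.40/4 = −13.60 eV.
The photon energy is |E_4 − E_2| = 10.2 eV.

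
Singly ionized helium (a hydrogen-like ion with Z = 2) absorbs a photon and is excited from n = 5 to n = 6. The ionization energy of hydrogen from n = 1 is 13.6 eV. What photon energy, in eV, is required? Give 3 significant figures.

0.665 eV

The Bohr energies scale as Z², so for Z = 2: E_n = −54.40/n² eV.
E_6 = −54.40/36 = −1.511 eV and E_5 = −54.40/25 = −2.176 eV.
The photon energy is |E_6 − E_5| = 0.665 eV.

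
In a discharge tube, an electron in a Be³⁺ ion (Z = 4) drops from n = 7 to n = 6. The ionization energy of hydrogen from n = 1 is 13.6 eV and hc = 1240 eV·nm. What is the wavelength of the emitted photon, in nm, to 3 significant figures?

For Z = 4 the level energies scale as Z², so the effective Rydberg energy is 13.6 × 16 = 217.6 eV.
ΔE = 217.6 × (1/6² − 1/7²) = 217.6 × 0.007370 = 1.604 eV.
λ = hc/ΔE = 1240 / 1.604 = 773 nm.

773 nm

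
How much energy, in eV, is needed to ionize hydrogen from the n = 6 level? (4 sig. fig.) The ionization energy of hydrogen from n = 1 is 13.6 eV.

E_6 = −13.60/36 = −0.3778 eV, so ionization (to E = 0) requires 0.3778 eV.

0.3778 eV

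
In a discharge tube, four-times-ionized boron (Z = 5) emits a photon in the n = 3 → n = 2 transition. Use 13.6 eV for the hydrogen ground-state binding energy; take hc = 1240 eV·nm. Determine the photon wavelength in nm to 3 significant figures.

26.3 nm

For Z = 5 the level energies scale as Z², so the effective Rydberg energy is 13.6 × 25 = 340.0 eV.
ΔE = 340.0 × (1/2² − 1/3²) = 340.0 × 0.1389 = 47.22 eV.
λ = hc/ΔE = 1240 / 47.22 = 26.3 nm.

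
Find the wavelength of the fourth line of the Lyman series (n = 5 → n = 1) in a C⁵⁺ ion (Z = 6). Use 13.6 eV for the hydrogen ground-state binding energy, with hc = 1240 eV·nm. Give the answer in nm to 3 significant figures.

The Lyman series terminates on n_f = 1; the fourth line has n_i = 1+4 = 5.
ΔE = 489.6 × (1/1² − 1/5²) = 470.0 eV.
λ = 1240 / 470.0 = 2.64 nm.

2.64 nm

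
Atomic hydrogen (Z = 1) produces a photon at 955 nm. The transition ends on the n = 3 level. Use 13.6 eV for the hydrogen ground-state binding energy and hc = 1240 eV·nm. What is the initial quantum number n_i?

n_i = 8

The photon energy is ΔE = hc/λ = 1240 / 955 = 1.298 eV.
With Z = 1, ΔE = 13.60 × (1/n_f² − 1/n_i²), so 1/n_f² − 1/n_i² = 0.09547.
With n_f = 3: 1/n_i² = 1/9 − 0.09547 = 0.01564, so n_i ≈ 8.00.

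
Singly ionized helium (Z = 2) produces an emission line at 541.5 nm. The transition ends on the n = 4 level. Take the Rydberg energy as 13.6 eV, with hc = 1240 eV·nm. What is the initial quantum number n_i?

The photon energy is ΔE = hc/λ = 1240 / 541.5 = 2.290 eV.
With Z = 2, ΔE = 54.40 × (1/n_f² − 1/n_i²), so 1/n_f² − 1/n_i² = 0.04209.
With n_f = 4: 1/n_i² = 1/16 − 0.04209 = 0.02041, so n_i ≈ 7.00.

n_i = 7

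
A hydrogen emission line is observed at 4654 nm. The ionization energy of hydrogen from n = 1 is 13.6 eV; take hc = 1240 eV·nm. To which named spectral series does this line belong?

Pfund

ΔE = 1240/4654 = 0.2664 eV.
This matches 13.6 × (1/5² − 1/7²), so n_f = 5: the Pfund series.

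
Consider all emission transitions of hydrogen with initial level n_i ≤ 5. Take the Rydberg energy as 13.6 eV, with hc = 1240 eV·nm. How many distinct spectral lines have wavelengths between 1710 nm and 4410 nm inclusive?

Enumerate all n_i → n_f pairs with 1 ≤ n_f < n_i ≤ 5 and compute λ = 1240 / [13.6·1·(1/n_f² − 1/n_i²)].
Lines falling in [1710, 4410] nm: 4→3 (1876 nm), 5→4 (4052 nm).

2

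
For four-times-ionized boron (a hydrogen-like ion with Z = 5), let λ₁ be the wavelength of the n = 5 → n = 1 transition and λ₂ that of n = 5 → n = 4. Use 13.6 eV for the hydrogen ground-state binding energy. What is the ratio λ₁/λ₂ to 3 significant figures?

0.0234

λ ∝ 1/ΔE ∝ 1/(1/n_f² − 1/n_i²), and the Z² and hc factors cancel in the ratio.
λ₁/λ₂ = (1/4² − 1/5²)/(1/1² − 1/5²) = 0.02250/0.9600 = 0.0234.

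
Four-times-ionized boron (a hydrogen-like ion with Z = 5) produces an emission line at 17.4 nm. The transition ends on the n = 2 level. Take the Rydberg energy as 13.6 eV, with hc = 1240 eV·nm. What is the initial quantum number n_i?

n_i = 5

The photon energy is ΔE = hc/λ = 1240 / 17.4 = 71.26 eV.
With Z = 5, ΔE = 340.0 × (1/n_f² − 1/n_i²), so 1/n_f² − 1/n_i² = 0.2096.
With n_f = 2: 1/n_i² = 1/4 − 0.2096 = 0.04040, so n_i ≈ 4.98.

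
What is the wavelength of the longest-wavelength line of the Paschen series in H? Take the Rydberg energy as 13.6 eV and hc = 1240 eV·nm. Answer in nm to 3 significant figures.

The Paschen series terminates on n_f = 3; the first line has n_i = 3+1 = 4.
ΔE = 13.60 × (1/3² − 1/4²) = 0.6611 eV.
λ = 1240 / 0.6611 = 1880 nm.

1880 nm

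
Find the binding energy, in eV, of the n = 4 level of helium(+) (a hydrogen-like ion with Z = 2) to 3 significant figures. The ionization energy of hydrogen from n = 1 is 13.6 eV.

E_n = −13.6 Z²/n² = −54.40/n² eV for Z = 2.
E_4 = −54.40/16 = −3.40 eV, so ionization (to E = 0) requires 3.40 eV.

3.40 eV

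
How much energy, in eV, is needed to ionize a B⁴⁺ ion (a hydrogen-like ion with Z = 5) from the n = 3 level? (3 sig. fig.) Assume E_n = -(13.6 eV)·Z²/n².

E_n = −13.6 Z²/n² = −340.0/n² eV for Z = 5.
E_3 = −340.0/9 = −37.8 eV, so ionization (to E = 0) requires 37.8 eV.

37.8 eV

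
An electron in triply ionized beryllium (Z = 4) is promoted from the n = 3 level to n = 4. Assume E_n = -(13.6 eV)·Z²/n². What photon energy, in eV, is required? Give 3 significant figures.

10.6 eV

The Bohr energies scale as Z², so for Z = 4: E_n = −217.6/n² eV.
E_4 = −217.6/16 = −13.60 eV and E_3 = −217.6/9 = −24.18 eV.
The photon energy is |E_4 − E_3| = 10.6 eV.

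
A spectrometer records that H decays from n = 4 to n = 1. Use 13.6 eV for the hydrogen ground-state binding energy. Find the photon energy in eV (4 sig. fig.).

E_4 = −13.60/16 = −0.8500 eV and E_1 = −13.60/1 = −13.60 eV.
The photon energy is |E_4 − E_1| = 12.75 eV.

12.75 eV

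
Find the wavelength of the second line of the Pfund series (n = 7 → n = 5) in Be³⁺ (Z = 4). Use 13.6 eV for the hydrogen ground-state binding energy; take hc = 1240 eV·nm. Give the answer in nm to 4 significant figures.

290.9 nm

The Pfund series terminates on n_f = 5; the second line has n_i = 5+2 = 7.
ΔE = 217.6 × (1/5² − 1/7²) = 4.263 eV.
λ = 1240 / 4.263 = 290.9 nm.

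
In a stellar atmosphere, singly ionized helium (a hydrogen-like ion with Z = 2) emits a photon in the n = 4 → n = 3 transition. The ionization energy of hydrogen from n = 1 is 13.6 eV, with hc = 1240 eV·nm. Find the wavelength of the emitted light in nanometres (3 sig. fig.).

469 nm

For Z = 2 the level energies scale as Z², so the effective Rydberg energy is 13.6 × 4 = 54.40 eV.
ΔE = 54.40 × (1/3² − 1/4²) = 54.40 × 0.04861 = 2.644 eV.
λ = hc/ΔE = 1240 / 2.644 = 469 nm.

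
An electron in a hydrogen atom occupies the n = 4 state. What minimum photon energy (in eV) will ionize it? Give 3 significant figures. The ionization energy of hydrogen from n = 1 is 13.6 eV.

E_4 = −13.60/16 = −0.850 eV, so ionization (to E = 0) requires 0.850 eV.

0.850 eV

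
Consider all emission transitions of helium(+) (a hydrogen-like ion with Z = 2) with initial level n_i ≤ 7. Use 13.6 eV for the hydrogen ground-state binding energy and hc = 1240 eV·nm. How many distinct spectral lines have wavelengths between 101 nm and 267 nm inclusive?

Enumerate all n_i → n_f pairs with 1 ≤ n_f < n_i ≤ 7 and compute λ = 1240 / [13.6·4·(1/n_f² − 1/n_i²)].
Lines falling in [101, 267] nm: 6→2 (102.6 nm), 5→2 (108.5 nm), 4→2 (121.6 nm), 3→2 (164.1 nm), 7→3 (251.3 nm).

5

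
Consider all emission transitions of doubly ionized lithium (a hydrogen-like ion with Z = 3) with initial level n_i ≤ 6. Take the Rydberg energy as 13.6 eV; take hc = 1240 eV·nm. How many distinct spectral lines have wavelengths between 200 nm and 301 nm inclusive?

Enumerate all n_i → n_f pairs with 1 ≤ n_f < n_i ≤ 6 and compute λ = 1240 / [13.6·9·(1/n_f² − 1/n_i²)].
Lines falling in [200, 301] nm: 4→3 (208.4 nm), 6→4 (291.8 nm).

2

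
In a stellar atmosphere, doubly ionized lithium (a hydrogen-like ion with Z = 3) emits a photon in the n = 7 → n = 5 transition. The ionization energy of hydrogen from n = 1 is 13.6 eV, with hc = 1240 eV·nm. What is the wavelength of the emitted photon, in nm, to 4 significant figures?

For Z = 3 the level energies scale as Z², so the effective Rydberg energy is 13.6 × 9 = 122.4 eV.
ΔE = 122.4 × (1/5² − 1/7²) = 122.4 × 0.01959 = 2.398 eV.
λ = hc/ΔE = 1240 / 2.398 = 517.1 nm.

517.1 nm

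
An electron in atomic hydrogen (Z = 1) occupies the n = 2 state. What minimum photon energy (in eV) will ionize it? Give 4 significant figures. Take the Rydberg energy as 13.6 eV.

E_2 = −13.60/4 = −3.400 eV, so ionization (to E = 0) requires 3.400 eV.

3.400 eV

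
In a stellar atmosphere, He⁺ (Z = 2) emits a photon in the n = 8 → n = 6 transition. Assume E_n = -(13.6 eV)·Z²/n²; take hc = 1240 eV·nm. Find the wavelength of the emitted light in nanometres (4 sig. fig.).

For Z = 2 the level energies scale as Z², so the effective Rydberg energy is 13.6 × 4 = 54.40 eV.
ΔE = 54.40 × (1/6² − 1/8²) = 54.40 × 0.01215 = 0.6611 eV.
λ = hc/ΔE = 1240 / 0.6611 = 1876 nm.

1876 nm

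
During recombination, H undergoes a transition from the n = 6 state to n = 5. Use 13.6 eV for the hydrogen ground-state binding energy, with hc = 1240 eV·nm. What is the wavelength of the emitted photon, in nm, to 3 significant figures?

7460 nm

ΔE = 13.60 × (1/5² − 1/6²) = 13.60 × 0.01222 = 0.1662 eV.
λ = hc/ΔE = 1240 / 0.1662 = 7460 nm.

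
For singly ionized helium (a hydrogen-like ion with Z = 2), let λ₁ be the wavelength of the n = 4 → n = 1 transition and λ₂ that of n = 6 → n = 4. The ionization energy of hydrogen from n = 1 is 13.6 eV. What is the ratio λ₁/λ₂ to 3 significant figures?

λ ∝ 1/ΔE ∝ 1/(1/n_f² − 1/n_i²), and the Z² and hc factors cancel in the ratio.
λ₁/λ₂ = (1/4² − 1/6²)/(1/1² − 1/4²) = 0.03472/0.9375 = 0.0370.

0.0370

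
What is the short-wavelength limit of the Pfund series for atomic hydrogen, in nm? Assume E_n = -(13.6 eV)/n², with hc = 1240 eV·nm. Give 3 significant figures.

The Pfund series has lower level n_f = 5; the series limit corresponds to n_i → ∞.
ΔE_max = 13.6 × 1 / 5² = 0.5440 eV.
λ_min = 1240 / 0.5440 = 2280 nm.

2280 nm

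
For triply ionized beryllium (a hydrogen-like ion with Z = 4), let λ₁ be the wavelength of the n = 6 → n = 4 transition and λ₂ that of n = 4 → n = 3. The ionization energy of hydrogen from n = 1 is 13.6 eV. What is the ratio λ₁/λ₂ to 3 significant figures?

λ ∝ 1/ΔE ∝ 1/(1/n_f² − 1/n_i²), and the Z² and hc factors cancel in the ratio.
λ₁/λ₂ = (1/3² − 1/4²)/(1/4² − 1/6²) = 0.04861/0.03472 = 1.40.

1.40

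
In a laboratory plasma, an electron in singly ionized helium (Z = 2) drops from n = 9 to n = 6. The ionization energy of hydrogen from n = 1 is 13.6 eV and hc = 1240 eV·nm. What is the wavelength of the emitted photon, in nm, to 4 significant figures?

For Z = 2 the level energies scale as Z², so the effective Rydberg energy is 13.6 × 4 = 54.40 eV.
ΔE = 54.40 × (1/6² − 1/9²) = 54.40 × 0.01543 = 0.8395 eV.
λ = hc/ΔE = 1240 / 0.8395 = 1477 nm.

1477 nm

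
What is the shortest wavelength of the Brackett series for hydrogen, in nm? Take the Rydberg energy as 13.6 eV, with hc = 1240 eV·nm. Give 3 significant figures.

The Brackett series has lower level n_f = 4; the series limit corresponds to n_i → ∞.
ΔE_max = 13.6 × 1 / 4² = 0.8500 eV.
λ_min = 1240 / 0.8500 = 1460 nm.

1460 nm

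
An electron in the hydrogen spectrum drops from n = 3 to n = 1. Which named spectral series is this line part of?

Lyman

The series is set by the lower level: n_f = 1 is the Lyman series.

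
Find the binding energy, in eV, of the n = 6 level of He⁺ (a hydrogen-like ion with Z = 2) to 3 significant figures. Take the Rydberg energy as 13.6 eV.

E_n = −13.6 Z²/n² = −54.40/n² eV for Z = 2.
E_6 = −54.40/36 = −1.51 eV, so ionization (to E = 0) requires 1.51 eV.

1.51 eV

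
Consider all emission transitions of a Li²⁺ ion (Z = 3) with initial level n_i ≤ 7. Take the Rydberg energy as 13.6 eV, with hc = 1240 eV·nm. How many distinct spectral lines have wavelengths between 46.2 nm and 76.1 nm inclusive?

Enumerate all n_i → n_f pairs with 1 ≤ n_f < n_i ≤ 7 and compute λ = 1240 / [13.6·9·(1/n_f² − 1/n_i²)].
Lines falling in [46.2, 76.1] nm: 5→2 (48.24 nm), 4→2 (54.03 nm), 3→2 (72.94 nm).

3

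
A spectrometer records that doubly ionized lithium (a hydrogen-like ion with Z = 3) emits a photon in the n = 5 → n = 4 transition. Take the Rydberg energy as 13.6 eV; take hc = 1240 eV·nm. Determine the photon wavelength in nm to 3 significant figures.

For Z = 3 the level energies scale as Z², so the effective Rydberg energy is 13.6 × 9 = 122.4 eV.
ΔE = 122.4 × (1/4² − 1/5²) = 122.4 × 0.02250 = 2.754 eV.
λ = hc/ΔE = 1240 / 2.754 = 450 nm.

450 nm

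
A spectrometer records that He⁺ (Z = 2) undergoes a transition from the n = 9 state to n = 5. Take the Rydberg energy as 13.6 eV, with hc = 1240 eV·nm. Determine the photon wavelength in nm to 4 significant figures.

824.3 nm

For Z = 2 the level energies scale as Z², so the effective Rydberg energy is 13.6 × 4 = 54.40 eV.
ΔE = 54.40 × (1/5² − 1/9²) = 54.40 × 0.02765 = 1.504 eV.
λ = hc/ΔE = 1240 / 1.504 = 824.3 nm.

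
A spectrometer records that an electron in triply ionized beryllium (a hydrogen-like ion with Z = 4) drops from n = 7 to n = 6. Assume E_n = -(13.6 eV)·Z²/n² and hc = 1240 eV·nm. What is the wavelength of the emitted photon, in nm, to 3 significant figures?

773 nm

For Z = 4 the level energies scale as Z², so the effective Rydberg energy is 13.6 × 16 = 217.6 eV.
ΔE = 217.6 × (1/6² − 1/7²) = 217.6 × 0.007370 = 1.604 eV.
λ = hc/ΔE = 1240 / 1.604 = 773 nm.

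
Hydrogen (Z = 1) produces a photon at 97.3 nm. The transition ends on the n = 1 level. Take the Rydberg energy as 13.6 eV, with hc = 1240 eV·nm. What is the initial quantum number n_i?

The photon energy is ΔE = hc/λ = 1240 / 97.3 = 12.74 eV.
With Z = 1, ΔE = 13.60 × (1/n_f² − 1/n_i²), so 1/n_f² − 1/n_i² = 0.9371.
With n_f = 1: 1/n_i² = 1/1 − 0.9371 = 0.06293, so n_i ≈ 3.99.

n_i = 4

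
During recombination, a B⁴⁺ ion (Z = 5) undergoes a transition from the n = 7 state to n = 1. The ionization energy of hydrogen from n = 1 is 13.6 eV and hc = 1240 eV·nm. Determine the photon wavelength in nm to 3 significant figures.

For Z = 5 the level energies scale as Z², so the effective Rydberg energy is 13.6 × 25 = 340.0 eV.
ΔE = 340.0 × (1/1² − 1/7²) = 340.0 × 0.9796 = 333.1 eV.
λ = hc/ΔE = 1240 / 333.1 = 3.72 nm.

3.72 nm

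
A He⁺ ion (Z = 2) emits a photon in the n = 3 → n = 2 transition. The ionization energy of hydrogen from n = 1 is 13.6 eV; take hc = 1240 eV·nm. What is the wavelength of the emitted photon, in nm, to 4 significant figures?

For Z = 2 the level energies scale as Z², so the effective Rydberg energy is 13.6 × 4 = 54.40 eV.
ΔE = 54.40 × (1/2² − 1/3²) = 54.40 × 0.1389 = 7.556 eV.
λ = hc/ΔE = 1240 / 7.556 = 164.1 nm.

164.1 nm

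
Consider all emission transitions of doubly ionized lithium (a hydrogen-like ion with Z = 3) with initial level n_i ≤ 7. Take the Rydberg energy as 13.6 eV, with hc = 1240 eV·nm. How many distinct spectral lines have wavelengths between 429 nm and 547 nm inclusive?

Enumerate all n_i → n_f pairs with 1 ≤ n_f < n_i ≤ 7 and compute λ = 1240 / [13.6·9·(1/n_f² − 1/n_i²)].
Lines falling in [429, 547] nm: 5→4 (450.3 nm), 7→5 (517.1 nm).

2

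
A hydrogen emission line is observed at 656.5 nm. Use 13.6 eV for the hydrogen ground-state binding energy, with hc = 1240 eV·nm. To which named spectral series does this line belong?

ΔE = 1240/656.5 = 1.889 eV.
This matches 13.6 × (1/2² − 1/3²), so n_f = 2: the Balmer series.

Balmer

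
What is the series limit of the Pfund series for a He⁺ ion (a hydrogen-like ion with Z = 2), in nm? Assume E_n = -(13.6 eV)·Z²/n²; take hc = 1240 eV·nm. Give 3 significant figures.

The Pfund series has lower level n_f = 5; the series limit corresponds to n_i → ∞.
ΔE_max = 13.6 × 4 / 5² = 2.176 eV.
λ_min = 1240 / 2.176 = 570 nm.

570 nm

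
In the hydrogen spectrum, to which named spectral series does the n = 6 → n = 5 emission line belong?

The series is set by the lower level: n_f = 5 is the Pfund series.

Pfund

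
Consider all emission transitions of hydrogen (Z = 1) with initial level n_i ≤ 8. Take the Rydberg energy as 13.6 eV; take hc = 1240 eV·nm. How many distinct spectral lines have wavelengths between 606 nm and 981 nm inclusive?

2

Enumerate all n_i → n_f pairs with 1 ≤ n_f < n_i ≤ 8 and compute λ = 1240 / [13.6·1·(1/n_f² − 1/n_i²)].
Lines falling in [606, 981] nm: 3→2 (656.5 nm), 8→3 (954.9 nm).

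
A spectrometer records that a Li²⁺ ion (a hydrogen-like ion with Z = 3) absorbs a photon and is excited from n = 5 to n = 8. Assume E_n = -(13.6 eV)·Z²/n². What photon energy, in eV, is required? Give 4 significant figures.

The Bohr energies scale as Z², so for Z = 3: E_n = −122.4/n² eV.
E_8 = −122.4/64 = −1.913 eV and E_5 = −122.4/25 = −4.896 eV.
The photon energy is |E_8 − E_5| = 2.984 eV.

2.984 eV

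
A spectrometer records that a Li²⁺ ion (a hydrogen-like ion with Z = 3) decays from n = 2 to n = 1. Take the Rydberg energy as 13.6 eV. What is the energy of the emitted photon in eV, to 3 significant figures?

91.8 eV

The Bohr energies scale as Z², so for Z = 3: E_n = −122.4/n² eV.
E_2 = −122.4/4 = −30.60 eV and E_1 = −122.4/1 = −122.4 eV.
The photon energy is |E_2 − E_1| = 91.8 eV.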